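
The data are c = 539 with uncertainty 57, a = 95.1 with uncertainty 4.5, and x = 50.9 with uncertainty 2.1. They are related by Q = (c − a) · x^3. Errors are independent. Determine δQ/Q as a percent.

Let u = c − a = 444. δu = √(δc² + δa²) = √(3250 + 20.2) = 57.2, so δu/u = 0.129.
Q is then a monomial in u, x:
δQ/Q = √((δu/u)² + (3·δx/x)²) = √(0.0166 + 0.0153) = 0.179

17.9%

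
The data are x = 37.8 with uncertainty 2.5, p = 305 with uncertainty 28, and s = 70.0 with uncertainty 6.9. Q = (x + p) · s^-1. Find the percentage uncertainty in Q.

12.8%

Let u = x + p = 343. δu = √(δx² + δp²) = √(6.25 + 784) = 28.1, so δu/u = 0.0820.
Q is then a monomial in u, s:
δQ/Q = √((δu/u)² + (-1·δs/s)²) = √(0.00672 + 0.00972) = 0.128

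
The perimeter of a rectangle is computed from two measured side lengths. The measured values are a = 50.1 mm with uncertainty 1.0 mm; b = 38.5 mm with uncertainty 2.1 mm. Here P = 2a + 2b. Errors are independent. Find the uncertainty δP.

4.65 mm

P is a linear combination, so absolute uncertainties add in quadrature:
  (2·δa)² = 4.00;  (2·δb)² = 17.6
δP = √(21.6) = 4.65 mm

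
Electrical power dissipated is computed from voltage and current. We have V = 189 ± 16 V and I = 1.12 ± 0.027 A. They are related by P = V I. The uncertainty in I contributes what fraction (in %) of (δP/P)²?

7.50%

(δP/P)² = (1·δV/V)² + (1·δI/I)²
  V term: (1×0.0847)² = 0.00717
  I term: (1×0.0241)² = 0.000581
Total = 0.00775. Share from I = 0.000581/0.00775 = 0.0750.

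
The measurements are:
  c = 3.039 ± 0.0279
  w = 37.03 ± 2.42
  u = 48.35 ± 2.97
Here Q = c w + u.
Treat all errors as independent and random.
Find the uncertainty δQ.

Let p = c·w = 112.5. δp/p = √((1·δc/c)² + (1·δw/w)²) = √(8.43e-05 + 0.00427) = 0.0660, so δp = 7.43.
Q = p + u: δQ = √(δp² + δu²) = √(55.2 + 8.82) = 8.00

8.00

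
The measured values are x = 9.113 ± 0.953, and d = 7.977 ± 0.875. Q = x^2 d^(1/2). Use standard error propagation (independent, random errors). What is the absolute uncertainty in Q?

For a monomial Q ∝ x^2, d^(1/2), fractional errors add in quadrature:
  (2·δx/x)² = (2×0.105)² = 0.0437;  (½·δd/d)² = (0.5×0.110)² = 0.00301
δQ/Q = √(0.0468) = 0.216
Q = 234.6, so δQ = 0.216 × 234.6 = 50.7.

50.7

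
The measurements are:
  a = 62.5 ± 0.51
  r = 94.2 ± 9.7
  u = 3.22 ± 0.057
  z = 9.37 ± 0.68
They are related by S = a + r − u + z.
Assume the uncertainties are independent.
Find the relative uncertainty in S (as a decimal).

Sums and differences: (δS)² = Σ (cᵢ δxᵢ)².
  (δa)² = 0.260;  (δr)² = 94.1;  (δu)² = 0.00325;  (δz)² = 0.462
δS = √(94.8) = 9.74
S = 163, so δS/S = 9.74/163 = 0.0598.

0.0598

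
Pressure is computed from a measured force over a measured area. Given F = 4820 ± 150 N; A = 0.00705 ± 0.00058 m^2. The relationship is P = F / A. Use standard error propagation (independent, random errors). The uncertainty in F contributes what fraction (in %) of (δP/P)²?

12.5%

(δP/P)² = (1·δF/F)² + (-1·δA/A)²
  F term: (1×0.0311)² = 0.000968
  A term: (-1×0.0823)² = 0.00677
Total = 0.00774. Share from F = 0.000968/0.00774 = 0.125.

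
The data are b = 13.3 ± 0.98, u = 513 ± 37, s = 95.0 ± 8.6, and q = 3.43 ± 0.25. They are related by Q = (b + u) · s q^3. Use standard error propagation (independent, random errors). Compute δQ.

Let w = b + u = 526. δw = √(δb² + δu²) = √(0.960 + 1370) = 37.0, so δw/w = 0.0703.
Q is then a monomial in w, s, q:
δQ/Q = √((δw/w)² + (1·δs/s)² + (3·δq/q)²) = √(0.00495 + 0.00820 + 0.0478) = 0.247
Q = 2.02e+06, so δQ = 0.247 × 2.02e+06 = 4.98e+05.

4.98e+05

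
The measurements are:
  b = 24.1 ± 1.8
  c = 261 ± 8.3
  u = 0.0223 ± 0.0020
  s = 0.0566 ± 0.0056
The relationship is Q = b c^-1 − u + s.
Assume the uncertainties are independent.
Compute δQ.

0.00957

Let p = b·c^-1 = 0.0923. δp/p = √((1·δb/b)² + (-1·δc/c)²) = √(0.00558 + 0.00101) = 0.0812, so δp = 0.00750.
Q = p − u + s: δQ = √(δp² + δu² + δs²) = √(5.62e-05 + 4e-06 + 3.14e-05) = 0.00957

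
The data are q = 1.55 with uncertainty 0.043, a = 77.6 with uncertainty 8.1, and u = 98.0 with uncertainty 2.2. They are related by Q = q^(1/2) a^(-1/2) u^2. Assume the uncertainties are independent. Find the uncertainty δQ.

Each factor contributes (exponent × relative error)² to (δQ/Q)²:
  (½·δq/q)² = (0.5×0.0277)² = 0.000192;  (−½·δa/a)² = (-0.5×0.104)² = 0.00272;  (2·δu/u)² = (2×0.0224)² = 0.00202
δQ/Q = √(0.00493) = 0.0702
Q = 1360, so δQ = 0.0702 × 1360 = 95.3.

95.3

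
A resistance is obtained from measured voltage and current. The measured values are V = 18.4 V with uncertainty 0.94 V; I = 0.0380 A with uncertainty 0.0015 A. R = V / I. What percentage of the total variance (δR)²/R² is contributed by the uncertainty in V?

(δR/R)² = (1·δV/V)² + (-1·δI/I)²
  V term: (1×0.0511)² = 0.00261
  I term: (-1×0.0395)² = 0.00156
Total = 0.00417. Share from V = 0.00261/0.00417 = 0.626.

62.6%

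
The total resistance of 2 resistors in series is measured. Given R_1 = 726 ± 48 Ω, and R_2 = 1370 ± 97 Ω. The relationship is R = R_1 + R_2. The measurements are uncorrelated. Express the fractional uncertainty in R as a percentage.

For a sum/difference, combine absolute errors in quadrature:
  (δR_1)² = 2300;  (δR_2)² = 9410
δR = √(11700) = 108 Ω
R = 2100 Ω, so δR/R = 108/2100 = 0.0516.

5.16%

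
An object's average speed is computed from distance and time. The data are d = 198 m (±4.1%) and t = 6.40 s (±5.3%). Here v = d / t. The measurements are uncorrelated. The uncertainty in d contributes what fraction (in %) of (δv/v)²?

37.4%

(δv/v)² = (1·δd/d)² + (-1·δt/t)²
  d term: (1×0.0410)² = 0.00168
  t term: (-1×0.0530)² = 0.00281
Total = 0.00449. Share from d = 0.00168/0.00449 = 0.374.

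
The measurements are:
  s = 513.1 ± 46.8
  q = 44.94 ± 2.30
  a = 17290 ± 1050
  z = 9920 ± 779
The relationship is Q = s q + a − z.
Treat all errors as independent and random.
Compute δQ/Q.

0.0902

Let p = s·q = 23060. δp/p = √((1·δs/s)² + (1·δq/q)²) = √(0.00832 + 0.00262) = 0.105, so δp = 2410.
Q = p + a − z: δQ = √(δp² + δa² + δz²) = √(5.82e+06 + 1.1e+06 + 6.07e+05) = 2740
Q = 30430, so δQ/Q = 2740/30430 = 0.0902.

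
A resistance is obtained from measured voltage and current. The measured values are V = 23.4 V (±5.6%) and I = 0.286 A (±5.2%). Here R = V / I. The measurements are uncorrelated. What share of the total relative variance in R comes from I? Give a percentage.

46.3%

(δR/R)² = (1·δV/V)² + (-1·δI/I)²
  V term: (1×0.0560)² = 0.00314
  I term: (-1×0.0520)² = 0.00270
Total = 0.00584. Share from I = 0.00270/0.00584 = 0.463.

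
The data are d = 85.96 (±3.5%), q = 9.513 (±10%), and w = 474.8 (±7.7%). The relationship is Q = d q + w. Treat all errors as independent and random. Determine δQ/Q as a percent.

Let p = d·q = 817.7. δp/p = √((1·δd/d)² + (1·δq/q)²) = √(0.00123 + 0.0100) = 0.106, so δp = 86.6.
Q = p + w: δQ = √(δp² + δw²) = √(7510 + 1340) = 94.0
Q = 1293, so δQ/Q = 94.0/1293 = 0.0728.

7.28%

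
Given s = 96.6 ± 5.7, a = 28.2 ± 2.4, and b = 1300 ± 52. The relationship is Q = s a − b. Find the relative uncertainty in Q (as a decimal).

Let p = s·a = 2720. δp/p = √((1·δs/s)² + (1·δa/a)²) = √(0.00348 + 0.00724) = 0.104, so δp = 282.
Q = p − b: δQ = √(δp² + δb²) = √(79600 + 2700) = 287
Q = 1420, so δQ/Q = 287/1420 = 0.201.

0.201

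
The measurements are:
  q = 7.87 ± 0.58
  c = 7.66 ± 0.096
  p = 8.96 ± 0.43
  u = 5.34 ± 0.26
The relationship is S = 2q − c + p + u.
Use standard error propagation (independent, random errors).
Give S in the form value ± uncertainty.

22.4 ± 1.27

Each term contributes (cᵢ δxᵢ)² to (δS)²:
  (2·δq)² = 1.35;  (δc)² = 0.00922;  (δp)² = 0.185;  (δu)² = 0.0676
δS = √(1.61) = 1.27
S = 22.4.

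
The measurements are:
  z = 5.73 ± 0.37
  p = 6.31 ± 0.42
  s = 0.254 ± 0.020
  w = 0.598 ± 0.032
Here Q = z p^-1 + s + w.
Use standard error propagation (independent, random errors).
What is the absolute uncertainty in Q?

0.0923

Let h = z·p^-1 = 0.908. δh/h = √((1·δz/z)² + (-1·δp/p)²) = √(0.00417 + 0.00443) = 0.0927, so δh = 0.0842.
Q = h + s + w: δQ = √(δh² + δs² + δw²) = √(0.00709 + 0.000400 + 0.00102) = 0.0923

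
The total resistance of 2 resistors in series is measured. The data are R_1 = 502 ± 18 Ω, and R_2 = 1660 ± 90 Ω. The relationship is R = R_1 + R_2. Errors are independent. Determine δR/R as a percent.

4.25%

Each term contributes (cᵢ δxᵢ)² to (δR)²:
  (δR_1)² = 324;  (δR_2)² = 8100
δR = √(8420) = 91.8 Ω
R = 2160 Ω, so δR/R = 91.8/2160 = 0.0425.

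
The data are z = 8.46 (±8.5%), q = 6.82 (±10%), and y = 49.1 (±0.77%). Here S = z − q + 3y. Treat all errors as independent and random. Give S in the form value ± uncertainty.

For a sum/difference, combine absolute errors in quadrature:
  (δz)² = 0.517;  (δq)² = 0.465;  (3·δy)² = 1.29
δS = √(2.27) = 1.51
S = 149.

149 ± 1.51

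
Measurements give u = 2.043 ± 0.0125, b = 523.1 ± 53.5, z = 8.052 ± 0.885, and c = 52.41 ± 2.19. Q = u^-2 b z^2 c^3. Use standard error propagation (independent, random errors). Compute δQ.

3.2e+08

Each factor contributes (exponent × relative error)² to (δQ/Q)²:
  (-2·δu/u)² = (-2×0.00612)² = 0.000150;  (1·δb/b)² = (1×0.102)² = 0.0105;  (2·δz/z)² = (2×0.110)² = 0.0483;  (3·δc/c)² = (3×0.0418)² = 0.0157
δQ/Q = √(0.0746) = 0.273
Q = 1.17e+09, so δQ = 0.273 × 1.17e+09 = 3.2e+08.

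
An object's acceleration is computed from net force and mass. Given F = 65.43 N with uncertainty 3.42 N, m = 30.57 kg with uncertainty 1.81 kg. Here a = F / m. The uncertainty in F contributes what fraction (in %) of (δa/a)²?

(δa/a)² = (1·δF/F)² + (-1·δm/m)²
  F term: (1×0.0523)² = 0.00273
  m term: (-1×0.0592)² = 0.00351
Total = 0.00624. Share from F = 0.00273/0.00624 = 0.438.

43.8%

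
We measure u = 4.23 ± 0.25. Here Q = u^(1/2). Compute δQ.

For a monomial Q ∝ u^(1/2), fractional errors add in quadrature:
  (½·δu/u)² = (0.5×0.0591)² = 0.000873
δQ/Q = √(0.000873) = 0.0296
Q = 2.06, so δQ = 0.0296 × 2.06 = 0.0608.

0.0608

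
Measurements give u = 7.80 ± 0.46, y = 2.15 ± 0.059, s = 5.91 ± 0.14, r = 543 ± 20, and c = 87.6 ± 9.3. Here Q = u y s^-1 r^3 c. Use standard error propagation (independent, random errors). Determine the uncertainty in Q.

For a monomial Q ∝ u, y, s^-1, r^3, c, fractional errors add in quadrature:
  (1·δu/u)² = (1×0.0590)² = 0.00348;  (1·δy/y)² = (1×0.0274)² = 0.000753;  (-1·δs/s)² = (-1×0.0237)² = 0.000561;  (3·δr/r)² = (3×0.0368)² = 0.0122;  (1·δc/c)² = (1×0.106)² = 0.0113
δQ/Q = √(0.0283) = 0.168
Q = 3.98e+10, so δQ = 0.168 × 3.98e+10 = 6.69e+09.

6.69e+09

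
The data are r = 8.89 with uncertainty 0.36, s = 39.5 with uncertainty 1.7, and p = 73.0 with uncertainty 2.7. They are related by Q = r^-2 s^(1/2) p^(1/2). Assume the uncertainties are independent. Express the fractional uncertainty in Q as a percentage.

Relative error in a monomial: (δQ/Q)² = Σ (nᵢ · δxᵢ/xᵢ)².
  (-2·δr/r)² = (-2×0.0405)² = 0.00656;  (½·δs/s)² = (0.5×0.0430)² = 0.000463;  (½·δp/p)² = (0.5×0.0370)² = 0.000342
δQ/Q = √(0.00736) = 0.0858

8.58%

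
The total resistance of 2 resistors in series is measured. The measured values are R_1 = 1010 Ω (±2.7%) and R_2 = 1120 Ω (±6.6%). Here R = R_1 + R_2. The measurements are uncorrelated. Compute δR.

R is a linear combination, so absolute uncertainties add in quadrature:
  (δR_1)² = 744;  (δR_2)² = 5460
δR = √(6210) = 78.8 Ω

78.8 Ω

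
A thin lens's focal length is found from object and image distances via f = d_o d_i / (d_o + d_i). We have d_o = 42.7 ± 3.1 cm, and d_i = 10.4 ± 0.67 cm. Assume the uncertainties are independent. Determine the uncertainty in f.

0.449 cm

∂f/∂d_o = (d_i/(d_o+d_i))² = 0.0384;  ∂f/∂d_i = (d_o/(d_o+d_i))² = 0.647
δf = √((∂f/∂d_o · δd_o)² + (∂f/∂d_i · δd_i)²) = √(0.0141 + 0.188) = 0.449 cm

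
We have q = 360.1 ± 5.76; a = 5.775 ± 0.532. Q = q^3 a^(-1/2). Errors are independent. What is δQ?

For a monomial Q ∝ q^3, a^(-1/2), fractional errors add in quadrature:
  (3·δq/q)² = (3×0.0160)² = 0.00230;  (−½·δa/a)² = (-0.5×0.0921)² = 0.00212
δQ/Q = √(0.00442) = 0.0665
Q = 1.943e+07, so δQ = 0.0665 × 1.943e+07 = 1.29e+06.

1.29e+06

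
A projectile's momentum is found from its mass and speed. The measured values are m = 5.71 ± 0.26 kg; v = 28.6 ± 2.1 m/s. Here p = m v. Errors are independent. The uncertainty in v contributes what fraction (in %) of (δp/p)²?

(δp/p)² = (1·δm/m)² + (1·δv/v)²
  m term: (1×0.0455)² = 0.00207
  v term: (1×0.0734)² = 0.00539
Total = 0.00746. Share from v = 0.00539/0.00746 = 0.722.

72.2%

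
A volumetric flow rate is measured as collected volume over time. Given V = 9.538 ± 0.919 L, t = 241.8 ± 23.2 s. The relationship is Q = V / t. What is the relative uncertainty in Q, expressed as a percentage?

13.6%

Since Q is a product/quotient, work with relative uncertainties:
  (1·δV/V)² = (1×0.0964)² = 0.00928;  (-1·δt/t)² = (-1×0.0959)² = 0.00921
δQ/Q = √(0.0185) = 0.136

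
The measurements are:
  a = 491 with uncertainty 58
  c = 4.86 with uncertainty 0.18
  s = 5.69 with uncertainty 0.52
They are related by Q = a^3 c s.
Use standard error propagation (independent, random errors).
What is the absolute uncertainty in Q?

Q is a product of powers, so relative uncertainties combine in quadrature:
  (3·δa/a)² = (3×0.118)² = 0.126;  (1·δc/c)² = (1×0.0370)² = 0.00137;  (1·δs/s)² = (1×0.0914)² = 0.00835
δQ/Q = √(0.135) = 0.368
Q = 3.27e+09, so δQ = 0.368 × 3.27e+09 = 1.2e+09.

1.2e+09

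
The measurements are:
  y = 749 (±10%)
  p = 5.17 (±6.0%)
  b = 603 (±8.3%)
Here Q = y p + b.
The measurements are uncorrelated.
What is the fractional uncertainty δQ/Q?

Let w = y·p = 3870. δw/w = √((1·δy/y)² + (1·δp/p)²) = √(0.0100 + 0.00360) = 0.117, so δw = 452.
Q = w + b: δQ = √(δw² + δb²) = √(2.04e+05 + 2500) = 454
Q = 4480, so δQ/Q = 454/4480 = 0.102.

0.102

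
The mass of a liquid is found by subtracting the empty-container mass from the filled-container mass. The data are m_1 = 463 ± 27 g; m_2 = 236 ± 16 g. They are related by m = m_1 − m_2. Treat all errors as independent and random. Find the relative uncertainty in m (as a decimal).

Each term contributes (cᵢ δxᵢ)² to (δm)²:
  (δm_1)² = 729;  (δm_2)² = 256
δm = √(985) = 31.4 g
m = 227 g, so δm/m = 31.4/227 = 0.138.

0.138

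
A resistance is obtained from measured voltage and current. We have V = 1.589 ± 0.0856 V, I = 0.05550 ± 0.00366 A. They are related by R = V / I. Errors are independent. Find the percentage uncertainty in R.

R is a product of powers, so relative uncertainties combine in quadrature:
  (1·δV/V)² = (1×0.0539)² = 0.00290;  (-1·δI/I)² = (-1×0.0659)² = 0.00435
δR/R = √(0.00725) = 0.0852

8.52%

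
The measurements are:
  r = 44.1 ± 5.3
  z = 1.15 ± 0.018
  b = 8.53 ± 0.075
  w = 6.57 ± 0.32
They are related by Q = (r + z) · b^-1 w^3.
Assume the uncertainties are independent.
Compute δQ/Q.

0.187

Let u = r + z = 45.2. δu = √(δr² + δz²) = √(28.1 + 0.000324) = 5.30, so δu/u = 0.117.
Q is then a monomial in u, b, w:
δQ/Q = √((δu/u)² + (-1·δb/b)² + (3·δw/w)²) = √(0.0137 + 7.73e-05 + 0.0214) = 0.187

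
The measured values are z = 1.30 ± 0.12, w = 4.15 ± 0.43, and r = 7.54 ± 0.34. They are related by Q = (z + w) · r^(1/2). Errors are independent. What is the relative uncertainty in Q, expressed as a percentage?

8.50%

Let u = z + w = 5.45. δu = √(δz² + δw²) = √(0.0144 + 0.185) = 0.446, so δu/u = 0.0819.
Q is then a monomial in u, r:
δQ/Q = √((δu/u)² + (½·δr/r)²) = √(0.00671 + 0.000508) = 0.0850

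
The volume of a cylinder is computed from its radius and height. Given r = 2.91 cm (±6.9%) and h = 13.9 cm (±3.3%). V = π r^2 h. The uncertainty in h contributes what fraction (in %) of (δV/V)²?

5.41%

(δV/V)² = (2·δr/r)² + (1·δh/h)²
  r term: (2×0.0690)² = 0.0190
  h term: (1×0.0330)² = 0.00109
Total = 0.0201. Share from h = 0.00109/0.0201 = 0.0541.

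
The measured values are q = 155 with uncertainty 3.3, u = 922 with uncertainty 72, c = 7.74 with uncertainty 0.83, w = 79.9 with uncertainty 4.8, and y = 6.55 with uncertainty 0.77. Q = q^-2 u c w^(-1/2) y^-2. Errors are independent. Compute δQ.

0.000213

Products/powers → add relative errors in quadrature, weighted by exponent:
  (-2·δq/q)² = (-2×0.0213)² = 0.00181;  (1·δu/u)² = (1×0.0781)² = 0.00610;  (1·δc/c)² = (1×0.107)² = 0.0115;  (−½·δw/w)² = (-0.5×0.0601)² = 0.000902;  (-2·δy/y)² = (-2×0.118)² = 0.0553
δQ/Q = √(0.0756) = 0.275
Q = 0.000775, so δQ = 0.275 × 0.000775 = 0.000213.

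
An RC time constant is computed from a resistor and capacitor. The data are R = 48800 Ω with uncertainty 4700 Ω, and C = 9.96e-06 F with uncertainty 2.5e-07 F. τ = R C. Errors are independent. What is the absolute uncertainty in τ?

τ is a product of powers, so relative uncertainties combine in quadrature:
  (1·δR/R)² = (1×0.0963)² = 0.00928;  (1·δC/C)² = (1×0.0251)² = 0.000630
δτ/τ = √(0.00991) = 0.0995
τ = 0.486 s, so δτ = 0.0995 × 0.486 = 0.0484 s.

0.0484 s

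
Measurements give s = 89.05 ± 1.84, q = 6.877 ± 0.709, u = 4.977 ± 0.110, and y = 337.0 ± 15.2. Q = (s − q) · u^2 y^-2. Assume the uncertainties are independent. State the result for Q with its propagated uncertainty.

0.01792 ± 0.00185

Let w = s − q = 82.17. δw = √(δs² + δq²) = √(3.39 + 0.503) = 1.97, so δw/w = 0.0240.
Q is then a monomial in w, u, y:
δQ/Q = √((δw/w)² + (2·δu/u)² + (-2·δy/y)²) = √(0.000576 + 0.00195 + 0.00814) = 0.103
Q = 0.01792, so δQ = 0.103 × 0.01792 = 0.00185.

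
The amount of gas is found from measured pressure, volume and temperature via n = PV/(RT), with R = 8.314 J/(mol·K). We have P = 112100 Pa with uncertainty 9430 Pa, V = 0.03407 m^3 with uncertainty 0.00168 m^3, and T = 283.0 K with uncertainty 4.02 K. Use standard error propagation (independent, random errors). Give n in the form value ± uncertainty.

1.623 ± 0.160 mol

For a monomial n ∝ P, V, T^-1, fractional errors add in quadrature:
  (1·δP/P)² = (1×0.0841)² = 0.00708;  (1·δV/V)² = (1×0.0493)² = 0.00243;  (-1·δT/T)² = (-1×0.0142)² = 0.000202
δn/n = √(0.00971) = 0.0985
n = 1.623 mol, so δn = 0.0985 × 1.623 = 0.160 mol.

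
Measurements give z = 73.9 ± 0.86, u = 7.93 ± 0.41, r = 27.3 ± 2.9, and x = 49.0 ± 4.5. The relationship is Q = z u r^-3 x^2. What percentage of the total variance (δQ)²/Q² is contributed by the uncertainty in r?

(δQ/Q)² = (1·δz/z)² + (1·δu/u)² + (-3·δr/r)² + (2·δx/x)²
  z term: (1×0.0116)² = 0.000135
  u term: (1×0.0517)² = 0.00267
  r term: (-3×0.106)² = 0.102
  x term: (2×0.0918)² = 0.0337
Total = 0.138. Share from r = 0.102/0.138 = 0.735.

73.5%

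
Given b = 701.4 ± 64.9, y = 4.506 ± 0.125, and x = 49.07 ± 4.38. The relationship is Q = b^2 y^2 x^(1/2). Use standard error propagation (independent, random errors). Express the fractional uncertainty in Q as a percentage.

19.8%

Products/powers → add relative errors in quadrature, weighted by exponent:
  (2·δb/b)² = (2×0.0925)² = 0.0342;  (2·δy/y)² = (2×0.0277)² = 0.00308;  (½·δx/x)² = (0.5×0.0893)² = 0.00199
δQ/Q = √(0.0393) = 0.198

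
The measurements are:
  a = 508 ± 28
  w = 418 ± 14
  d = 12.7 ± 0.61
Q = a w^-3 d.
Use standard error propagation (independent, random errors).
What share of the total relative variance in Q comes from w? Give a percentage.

(δQ/Q)² = (1·δa/a)² + (-3·δw/w)² + (1·δd/d)²
  a term: (1×0.0551)² = 0.00304
  w term: (-3×0.0335)² = 0.0101
  d term: (1×0.0480)² = 0.00231
Total = 0.0154. Share from w = 0.0101/0.0154 = 0.654.

65.4%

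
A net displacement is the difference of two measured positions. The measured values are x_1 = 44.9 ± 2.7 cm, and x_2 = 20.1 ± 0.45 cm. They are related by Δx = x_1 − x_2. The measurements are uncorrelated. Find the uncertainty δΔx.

2.74 cm

Δx is a linear combination, so absolute uncertainties add in quadrature:
  (δx_1)² = 7.29;  (δx_2)² = 0.203
δΔx = √(7.49) = 2.74 cm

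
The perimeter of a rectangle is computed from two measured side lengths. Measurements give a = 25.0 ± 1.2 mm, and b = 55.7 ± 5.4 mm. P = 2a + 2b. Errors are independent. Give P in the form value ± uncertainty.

P is a linear combination, so absolute uncertainties add in quadrature:
  (2·δa)² = 5.76;  (2·δb)² = 117
δP = √(122) = 11.1 mm
P = 161 mm.

161 ± 11.1 mm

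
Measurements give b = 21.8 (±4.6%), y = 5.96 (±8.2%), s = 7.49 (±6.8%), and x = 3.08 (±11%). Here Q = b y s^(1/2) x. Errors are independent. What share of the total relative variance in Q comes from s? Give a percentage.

(δQ/Q)² = (1·δb/b)² + (1·δy/y)² + (½·δs/s)² + (1·δx/x)²
  b term: (1×0.0460)² = 0.00212
  y term: (1×0.0820)² = 0.00672
  s term: (0.5×0.0680)² = 0.00116
  x term: (1×0.110)² = 0.0121
Total = 0.0221. Share from s = 0.00116/0.0221 = 0.0523.

5.23%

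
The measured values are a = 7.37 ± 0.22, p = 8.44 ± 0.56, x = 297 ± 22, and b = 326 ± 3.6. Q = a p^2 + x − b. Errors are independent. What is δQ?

74.8

Let w = a·p^2 = 525. δw/w = √((1·δa/a)² + (2·δp/p)²) = √(0.000891 + 0.0176) = 0.136, so δw = 71.4.
Q = w + x − b: δQ = √(δw² + δx² + δb²) = √(5100 + 484 + 13.0) = 74.8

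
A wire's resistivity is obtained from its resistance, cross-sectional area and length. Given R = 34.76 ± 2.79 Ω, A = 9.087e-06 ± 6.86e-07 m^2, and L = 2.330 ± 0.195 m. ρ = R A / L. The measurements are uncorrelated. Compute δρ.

1.88e-05 Ω·m

Each factor contributes (exponent × relative error)² to (δρ/ρ)²:
  (1·δR/R)² = (1×0.0803)² = 0.00644;  (1·δA/A)² = (1×0.0755)² = 0.00570;  (-1·δL/L)² = (-1×0.0837)² = 0.00700
δρ/ρ = √(0.0191) = 0.138
ρ = 0.0001356 Ω·m, so δρ = 0.138 × 0.0001356 = 1.88e-05 Ω·m.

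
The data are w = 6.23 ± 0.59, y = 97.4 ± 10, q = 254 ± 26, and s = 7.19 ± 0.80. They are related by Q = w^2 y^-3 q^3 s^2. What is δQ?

Q is a product of powers, so relative uncertainties combine in quadrature:
  (2·δw/w)² = (2×0.0947)² = 0.0359;  (-3·δy/y)² = (-3×0.103)² = 0.0949;  (3·δq/q)² = (3×0.102)² = 0.0943;  (2·δs/s)² = (2×0.111)² = 0.0495
δQ/Q = √(0.275) = 0.524
Q = 35600, so δQ = 0.524 × 35600 = 18600.

18600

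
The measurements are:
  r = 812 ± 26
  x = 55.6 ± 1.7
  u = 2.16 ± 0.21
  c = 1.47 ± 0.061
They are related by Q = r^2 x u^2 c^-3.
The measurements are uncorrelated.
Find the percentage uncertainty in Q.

Relative error in a monomial: (δQ/Q)² = Σ (nᵢ · δxᵢ/xᵢ)².
  (2·δr/r)² = (2×0.0320)² = 0.00410;  (1·δx/x)² = (1×0.0306)² = 0.000935;  (2·δu/u)² = (2×0.0972)² = 0.0378;  (-3·δc/c)² = (-3×0.0415)² = 0.0155
δQ/Q = √(0.0583) = 0.242

24.2%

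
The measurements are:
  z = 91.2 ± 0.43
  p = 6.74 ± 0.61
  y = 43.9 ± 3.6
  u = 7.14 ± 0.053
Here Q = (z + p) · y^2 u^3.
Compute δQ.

1.14e+07

Let w = z + p = 97.9. δw = √(δz² + δp²) = √(0.185 + 0.372) = 0.746, so δw/w = 0.00762.
Q is then a monomial in w, y, u:
δQ/Q = √((δw/w)² + (2·δy/y)² + (3·δu/u)²) = √(5.81e-05 + 0.0269 + 0.000496) = 0.166
Q = 6.87e+07, so δQ = 0.166 × 6.87e+07 = 1.14e+07.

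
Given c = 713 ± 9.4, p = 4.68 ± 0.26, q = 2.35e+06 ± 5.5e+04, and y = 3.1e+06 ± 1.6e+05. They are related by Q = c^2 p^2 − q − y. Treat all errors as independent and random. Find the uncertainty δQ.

1.28e+06

Let w = c^2·p^2 = 1.11e+07. δw/w = √((2·δc/c)² + (2·δp/p)²) = √(0.000695 + 0.0123) = 0.114, so δw = 1.27e+06.
Q = w − q − y: δQ = √(δw² + δq² + δy²) = √(1.62e+12 + 3.02e+09 + 2.56e+10) = 1.28e+06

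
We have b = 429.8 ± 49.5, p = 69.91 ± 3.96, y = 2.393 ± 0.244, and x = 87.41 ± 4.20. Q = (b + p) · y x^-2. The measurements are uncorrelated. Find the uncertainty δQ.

Let u = b + p = 499.7. δu = √(δb² + δp²) = √(2450 + 15.7) = 49.7, so δu/u = 0.0994.
Q is then a monomial in u, y, x:
δQ/Q = √((δu/u)² + (1·δy/y)² + (-2·δx/x)²) = √(0.00988 + 0.0104 + 0.00923) = 0.172
Q = 0.1565, so δQ = 0.172 × 0.1565 = 0.0269.

0.0269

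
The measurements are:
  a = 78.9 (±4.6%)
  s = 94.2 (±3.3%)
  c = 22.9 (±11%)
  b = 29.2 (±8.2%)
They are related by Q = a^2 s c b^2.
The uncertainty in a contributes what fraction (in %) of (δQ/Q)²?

(δQ/Q)² = (2·δa/a)² + (1·δs/s)² + (1·δc/c)² + (2·δb/b)²
  a term: (2×0.0460)² = 0.00846
  s term: (1×0.0330)² = 0.00109
  c term: (1×0.110)² = 0.0121
  b term: (2×0.0820)² = 0.0269
Total = 0.0485. Share from a = 0.00846/0.0485 = 0.174.

17.4%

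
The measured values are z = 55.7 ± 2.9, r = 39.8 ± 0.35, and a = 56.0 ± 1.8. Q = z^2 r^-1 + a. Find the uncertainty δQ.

Let p = z^2·r^-1 = 78.0. δp/p = √((2·δz/z)² + (-1·δr/r)²) = √(0.0108 + 7.73e-05) = 0.104, so δp = 8.15.
Q = p + a: δQ = √(δp² + δa²) = √(66.4 + 3.24) = 8.34

8.34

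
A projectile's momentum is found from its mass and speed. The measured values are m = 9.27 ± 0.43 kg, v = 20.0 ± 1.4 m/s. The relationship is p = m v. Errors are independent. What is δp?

15.6 kg·m/s

Since p is a product/quotient, work with relative uncertainties:
  (1·δm/m)² = (1×0.0464)² = 0.00215;  (1·δv/v)² = (1×0.0700)² = 0.00490
δp/p = √(0.00705) = 0.0840
p = 185 kg·m/s, so δp = 0.0840 × 185 = 15.6 kg·m/s.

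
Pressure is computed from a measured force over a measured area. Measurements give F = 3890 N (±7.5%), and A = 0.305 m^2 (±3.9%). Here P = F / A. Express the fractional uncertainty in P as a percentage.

P is a product of powers, so relative uncertainties combine in quadrature:
  (1·δF/F)² = (1×0.0750)² = 0.00562;  (-1·δA/A)² = (-1×0.0390)² = 0.00152
δP/P = √(0.00715) = 0.0845

8.45%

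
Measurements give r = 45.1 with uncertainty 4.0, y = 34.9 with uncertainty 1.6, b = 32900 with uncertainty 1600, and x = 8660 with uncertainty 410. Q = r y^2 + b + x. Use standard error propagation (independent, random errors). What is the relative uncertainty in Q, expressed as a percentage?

7.46%

Let p = r·y^2 = 54900. δp/p = √((1·δr/r)² + (2·δy/y)²) = √(0.00787 + 0.00841) = 0.128, so δp = 7010.
Q = p + b + x: δQ = √(δp² + δb² + δx²) = √(4.91e+07 + 2.56e+06 + 1.68e+05) = 7200
Q = 96500, so δQ/Q = 7200/96500 = 0.0746.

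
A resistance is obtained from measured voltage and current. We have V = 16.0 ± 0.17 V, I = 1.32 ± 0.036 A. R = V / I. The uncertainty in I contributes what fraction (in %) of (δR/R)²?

86.8%

(δR/R)² = (1·δV/V)² + (-1·δI/I)²
  V term: (1×0.0106)² = 0.000113
  I term: (-1×0.0273)² = 0.000744
Total = 0.000857. Share from I = 0.000744/0.000857 = 0.868.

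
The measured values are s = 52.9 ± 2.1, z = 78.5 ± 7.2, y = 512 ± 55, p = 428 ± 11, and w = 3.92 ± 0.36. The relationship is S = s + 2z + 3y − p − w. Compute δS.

For a sum/difference, combine absolute errors in quadrature:
  (δs)² = 4.41;  (2·δz)² = 207;  (3·δy)² = 27200;  (δp)² = 121;  (δw)² = 0.130
δS = √(27600) = 166

166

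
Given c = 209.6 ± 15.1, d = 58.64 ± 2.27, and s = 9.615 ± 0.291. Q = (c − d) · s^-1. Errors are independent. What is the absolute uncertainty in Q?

Let u = c − d = 151.0. δu = √(δc² + δd²) = √(228 + 5.15) = 15.3, so δu/u = 0.101.
Q is then a monomial in u, s:
δQ/Q = √((δu/u)² + (-1·δs/s)²) = √(0.0102 + 0.000916) = 0.106
Q = 15.70, so δQ = 0.106 × 15.70 = 1.66.

1.66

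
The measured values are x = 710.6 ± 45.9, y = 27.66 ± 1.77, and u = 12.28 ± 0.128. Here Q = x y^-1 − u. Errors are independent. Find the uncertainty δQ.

2.34

Let p = x·y^-1 = 25.69. δp/p = √((1·δx/x)² + (-1·δy/y)²) = √(0.00417 + 0.00409) = 0.0909, so δp = 2.34.
Q = p − u: δQ = √(δp² + δu²) = √(5.46 + 0.0164) = 2.34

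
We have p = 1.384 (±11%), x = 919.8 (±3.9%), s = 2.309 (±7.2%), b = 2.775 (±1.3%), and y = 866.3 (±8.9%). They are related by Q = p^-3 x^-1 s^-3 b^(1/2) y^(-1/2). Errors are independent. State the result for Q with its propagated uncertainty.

(1.885 ± 0.752) × 10^-6

Relative error in a monomial: (δQ/Q)² = Σ (nᵢ · δxᵢ/xᵢ)².
  (-3·δp/p)² = (-3×0.110)² = 0.109;  (-1·δx/x)² = (-1×0.0390)² = 0.00152;  (-3·δs/s)² = (-3×0.0720)² = 0.0467;  (½·δb/b)² = (0.5×0.0130)² = 4.23e-05;  (−½·δy/y)² = (-0.5×0.0890)² = 0.00198
δQ/Q = √(0.159) = 0.399
Q = 1.885e-06, so δQ = 0.399 × 1.885e-06 = 7.52e-07.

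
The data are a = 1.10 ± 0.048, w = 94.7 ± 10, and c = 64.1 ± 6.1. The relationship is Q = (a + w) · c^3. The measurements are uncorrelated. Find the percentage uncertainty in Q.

30.4%

Let u = a + w = 95.8. δu = √(δa² + δw²) = √(0.00230 + 100) = 10.0, so δu/u = 0.104.
Q is then a monomial in u, c:
δQ/Q = √((δu/u)² + (3·δc/c)²) = √(0.0109 + 0.0815) = 0.304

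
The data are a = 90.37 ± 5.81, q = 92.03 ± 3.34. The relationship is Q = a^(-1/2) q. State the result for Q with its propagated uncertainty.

Q is a product of powers, so relative uncertainties combine in quadrature:
  (−½·δa/a)² = (-0.5×0.0643)² = 0.00103;  (1·δq/q)² = (1×0.0363)² = 0.00132
δQ/Q = √(0.00235) = 0.0485
Q = 9.681, so δQ = 0.0485 × 9.681 = 0.469.

9.681 ± 0.469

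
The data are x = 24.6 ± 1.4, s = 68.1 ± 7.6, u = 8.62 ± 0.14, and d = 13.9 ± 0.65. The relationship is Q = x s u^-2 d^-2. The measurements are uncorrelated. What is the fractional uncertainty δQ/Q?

Q is a product of powers, so relative uncertainties combine in quadrature:
  (1·δx/x)² = (1×0.0569)² = 0.00324;  (1·δs/s)² = (1×0.112)² = 0.0125;  (-2·δu/u)² = (-2×0.0162)² = 0.00106;  (-2·δd/d)² = (-2×0.0468)² = 0.00875
δQ/Q = √(0.0255) = 0.160

0.160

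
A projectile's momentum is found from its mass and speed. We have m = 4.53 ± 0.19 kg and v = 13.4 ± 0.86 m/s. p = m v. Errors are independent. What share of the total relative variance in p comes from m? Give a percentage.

29.9%

(δp/p)² = (1·δm/m)² + (1·δv/v)²
  m term: (1×0.0419)² = 0.00176
  v term: (1×0.0642)² = 0.00412
Total = 0.00588. Share from m = 0.00176/0.00588 = 0.299.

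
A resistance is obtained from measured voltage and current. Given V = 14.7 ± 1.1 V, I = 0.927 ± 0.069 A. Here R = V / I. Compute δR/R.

0.106

Products/powers → add relative errors in quadrature, weighted by exponent:
  (1·δV/V)² = (1×0.0748)² = 0.00560;  (-1·δI/I)² = (-1×0.0744)² = 0.00554
δR/R = √(0.0111) = 0.106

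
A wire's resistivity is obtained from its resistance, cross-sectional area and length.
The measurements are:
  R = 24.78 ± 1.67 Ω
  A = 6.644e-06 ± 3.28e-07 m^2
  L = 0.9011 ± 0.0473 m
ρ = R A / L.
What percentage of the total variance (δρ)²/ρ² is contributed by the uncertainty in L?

(δρ/ρ)² = (1·δR/R)² + (1·δA/A)² + (-1·δL/L)²
  R term: (1×0.0674)² = 0.00454
  A term: (1×0.0494)² = 0.00244
  L term: (-1×0.0525)² = 0.00276
Total = 0.00973. Share from L = 0.00276/0.00973 = 0.283.

28.3%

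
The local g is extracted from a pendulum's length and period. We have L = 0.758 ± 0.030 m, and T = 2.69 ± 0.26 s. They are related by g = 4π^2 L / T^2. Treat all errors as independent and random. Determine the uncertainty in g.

0.816 m/s^2

For a monomial g ∝ L, T^-2, fractional errors add in quadrature:
  (1·δL/L)² = (1×0.0396)² = 0.00157;  (-2·δT/T)² = (-2×0.0967)² = 0.0374
δg/g = √(0.0389) = 0.197
g = 4.14 m/s^2, so δg = 0.197 × 4.14 = 0.816 m/s^2.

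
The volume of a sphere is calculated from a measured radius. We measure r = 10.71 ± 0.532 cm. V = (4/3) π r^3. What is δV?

767 cm^3

V ∝ r^3, so δV/V = |3| · δr/r = 3 × 0.0497 = 0.149.
V = 5146 cm^3, so δV = 0.149 × 5146 = 767 cm^3.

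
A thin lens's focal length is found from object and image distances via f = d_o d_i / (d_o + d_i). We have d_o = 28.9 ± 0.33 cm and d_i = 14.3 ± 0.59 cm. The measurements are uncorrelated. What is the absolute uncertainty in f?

0.267 cm

∂f/∂d_o = (d_i/(d_o+d_i))² = 0.110;  ∂f/∂d_i = (d_o/(d_o+d_i))² = 0.448
δf = √((∂f/∂d_o · δd_o)² + (∂f/∂d_i · δd_i)²) = √(0.00131 + 0.0697) = 0.267 cm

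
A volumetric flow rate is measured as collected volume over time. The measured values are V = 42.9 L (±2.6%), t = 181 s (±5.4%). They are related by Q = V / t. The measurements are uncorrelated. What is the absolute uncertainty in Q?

0.0142 L/s

Products/powers → add relative errors in quadrature, weighted by exponent:
  (1·δV/V)² = (1×0.0260)² = 0.000676;  (-1·δt/t)² = (-1×0.0540)² = 0.00292
δQ/Q = √(0.00359) = 0.0599
Q = 0.237 L/s, so δQ = 0.0599 × 0.237 = 0.0142 L/s.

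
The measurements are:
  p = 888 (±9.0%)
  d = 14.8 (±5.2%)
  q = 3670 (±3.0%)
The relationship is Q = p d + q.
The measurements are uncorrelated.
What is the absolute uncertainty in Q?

Let w = p·d = 13100. δw/w = √((1·δp/p)² + (1·δd/d)²) = √(0.00810 + 0.00270) = 0.104, so δw = 1370.
Q = w + q: δQ = √(δw² + δq²) = √(1.87e+06 + 12100) = 1370

1370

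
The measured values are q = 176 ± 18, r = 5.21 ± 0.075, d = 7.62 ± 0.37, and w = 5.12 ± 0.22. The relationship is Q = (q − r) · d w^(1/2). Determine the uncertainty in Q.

348

Let u = q − r = 171. δu = √(δq² + δr²) = √(324 + 0.00562) = 18.0, so δu/u = 0.105.
Q is then a monomial in u, d, w:
δQ/Q = √((δu/u)² + (1·δd/d)² + (½·δw/w)²) = √(0.0111 + 0.00236 + 0.000462) = 0.118
Q = 2940, so δQ = 0.118 × 2940 = 348.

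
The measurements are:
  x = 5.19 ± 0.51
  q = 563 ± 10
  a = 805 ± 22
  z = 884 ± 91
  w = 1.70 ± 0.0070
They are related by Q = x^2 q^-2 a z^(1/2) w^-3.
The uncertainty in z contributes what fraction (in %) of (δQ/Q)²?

6.10%

(δQ/Q)² = (2·δx/x)² + (-2·δq/q)² + (1·δa/a)² + (½·δz/z)² + (-3·δw/w)²
  x term: (2×0.0983)² = 0.0386
  q term: (-2×0.0178)² = 0.00126
  a term: (1×0.0273)² = 0.000747
  z term: (0.5×0.103)² = 0.00265
  w term: (-3×0.00412)² = 0.000153
Total = 0.0434. Share from z = 0.00265/0.0434 = 0.0610.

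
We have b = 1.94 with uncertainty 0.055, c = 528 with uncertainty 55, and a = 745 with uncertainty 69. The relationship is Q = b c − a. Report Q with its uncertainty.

279 ± 130

Let p = b·c = 1020. δp/p = √((1·δb/b)² + (1·δc/c)²) = √(0.000804 + 0.0109) = 0.108, so δp = 111.
Q = p − a: δQ = √(δp² + δa²) = √(12200 + 4760) = 130
Q = 279.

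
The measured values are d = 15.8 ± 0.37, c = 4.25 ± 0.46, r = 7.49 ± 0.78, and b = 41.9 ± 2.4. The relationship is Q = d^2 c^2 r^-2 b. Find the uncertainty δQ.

1040

Since Q is a product/quotient, work with relative uncertainties:
  (2·δd/d)² = (2×0.0234)² = 0.00219;  (2·δc/c)² = (2×0.108)² = 0.0469;  (-2·δr/r)² = (-2×0.104)² = 0.0434;  (1·δb/b)² = (1×0.0573)² = 0.00328
δQ/Q = √(0.0957) = 0.309
Q = 3370, so δQ = 0.309 × 3370 = 1040.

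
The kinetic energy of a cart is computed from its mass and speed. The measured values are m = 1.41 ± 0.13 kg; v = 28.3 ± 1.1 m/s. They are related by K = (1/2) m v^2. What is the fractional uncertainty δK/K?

0.121

Since K is a product/quotient, work with relative uncertainties:
  (1·δm/m)² = (1×0.0922)² = 0.00850;  (2·δv/v)² = (2×0.0389)² = 0.00604
δK/K = √(0.0145) = 0.121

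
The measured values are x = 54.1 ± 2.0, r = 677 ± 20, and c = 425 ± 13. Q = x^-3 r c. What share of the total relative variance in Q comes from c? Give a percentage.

6.63%

(δQ/Q)² = (-3·δx/x)² + (1·δr/r)² + (1·δc/c)²
  x term: (-3×0.0370)² = 0.0123
  r term: (1×0.0295)² = 0.000873
  c term: (1×0.0306)² = 0.000936
Total = 0.0141. Share from c = 0.000936/0.0141 = 0.0663.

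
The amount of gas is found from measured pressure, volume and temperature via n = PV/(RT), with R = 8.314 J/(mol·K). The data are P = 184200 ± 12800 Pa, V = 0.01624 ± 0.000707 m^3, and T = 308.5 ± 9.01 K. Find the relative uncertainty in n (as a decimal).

Products/powers → add relative errors in quadrature, weighted by exponent:
  (1·δP/P)² = (1×0.0695)² = 0.00483;  (1·δV/V)² = (1×0.0435)² = 0.00190;  (-1·δT/T)² = (-1×0.0292)² = 0.000853
δn/n = √(0.00758) = 0.0870

0.0870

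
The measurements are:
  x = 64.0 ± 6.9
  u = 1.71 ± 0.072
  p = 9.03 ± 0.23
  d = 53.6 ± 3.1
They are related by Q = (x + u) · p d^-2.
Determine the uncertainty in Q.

Let w = x + u = 65.7. δw = √(δx² + δu²) = √(47.6 + 0.00518) = 6.90, so δw/w = 0.105.
Q is then a monomial in w, p, d:
δQ/Q = √((δw/w)² + (1·δp/p)² + (-2·δd/d)²) = √(0.0110 + 0.000649 + 0.0134) = 0.158
Q = 0.207, so δQ = 0.158 × 0.207 = 0.0327.

0.0327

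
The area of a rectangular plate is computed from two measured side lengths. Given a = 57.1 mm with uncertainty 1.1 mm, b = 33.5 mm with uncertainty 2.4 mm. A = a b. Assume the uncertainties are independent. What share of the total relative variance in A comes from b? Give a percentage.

93.3%

(δA/A)² = (1·δa/a)² + (1·δb/b)²
  a term: (1×0.0193)² = 0.000371
  b term: (1×0.0716)² = 0.00513
Total = 0.00550. Share from b = 0.00513/0.00550 = 0.933.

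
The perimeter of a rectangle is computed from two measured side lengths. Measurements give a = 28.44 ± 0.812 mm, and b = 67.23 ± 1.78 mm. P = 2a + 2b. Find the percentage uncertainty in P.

For a sum/difference, combine absolute errors in quadrature:
  (2·δa)² = 2.64;  (2·δb)² = 12.7
δP = √(15.3) = 3.91 mm
P = 191.3 mm, so δP/P = 3.91/191.3 = 0.0205.

2.05%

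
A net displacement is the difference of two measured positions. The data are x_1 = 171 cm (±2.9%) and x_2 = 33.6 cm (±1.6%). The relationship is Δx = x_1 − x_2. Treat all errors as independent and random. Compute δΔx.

For a sum/difference, combine absolute errors in quadrature:
  (δx_1)² = 24.6;  (δx_2)² = 0.289
δΔx = √(24.9) = 4.99 cm

4.99 cm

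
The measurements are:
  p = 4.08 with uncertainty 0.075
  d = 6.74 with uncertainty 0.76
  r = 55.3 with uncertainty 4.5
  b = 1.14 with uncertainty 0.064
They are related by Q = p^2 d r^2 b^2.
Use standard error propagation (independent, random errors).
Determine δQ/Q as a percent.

23.1%

Each factor contributes (exponent × relative error)² to (δQ/Q)²:
  (2·δp/p)² = (2×0.0184)² = 0.00135;  (1·δd/d)² = (1×0.113)² = 0.0127;  (2·δr/r)² = (2×0.0814)² = 0.0265;  (2·δb/b)² = (2×0.0561)² = 0.0126
δQ/Q = √(0.0532) = 0.231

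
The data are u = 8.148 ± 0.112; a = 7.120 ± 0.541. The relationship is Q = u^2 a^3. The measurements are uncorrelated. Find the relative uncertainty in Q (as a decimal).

Since Q is a product/quotient, work with relative uncertainties:
  (2·δu/u)² = (2×0.0137)² = 0.000756;  (3·δa/a)² = (3×0.0760)² = 0.0520
δQ/Q = √(0.0527) = 0.230

0.230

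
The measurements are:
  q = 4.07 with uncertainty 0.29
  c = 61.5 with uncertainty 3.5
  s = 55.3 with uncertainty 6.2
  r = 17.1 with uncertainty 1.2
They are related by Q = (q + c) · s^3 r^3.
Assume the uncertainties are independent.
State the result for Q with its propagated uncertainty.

(5.54 ± 2.22) × 10^10

Let u = q + c = 65.6. δu = √(δq² + δc²) = √(0.0841 + 12.2) = 3.51, so δu/u = 0.0536.
Q is then a monomial in u, s, r:
δQ/Q = √((δu/u)² + (3·δs/s)² + (3·δr/r)²) = √(0.00287 + 0.113 + 0.0443) = 0.400
Q = 5.54e+10, so δQ = 0.400 × 5.54e+10 = 2.22e+10.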